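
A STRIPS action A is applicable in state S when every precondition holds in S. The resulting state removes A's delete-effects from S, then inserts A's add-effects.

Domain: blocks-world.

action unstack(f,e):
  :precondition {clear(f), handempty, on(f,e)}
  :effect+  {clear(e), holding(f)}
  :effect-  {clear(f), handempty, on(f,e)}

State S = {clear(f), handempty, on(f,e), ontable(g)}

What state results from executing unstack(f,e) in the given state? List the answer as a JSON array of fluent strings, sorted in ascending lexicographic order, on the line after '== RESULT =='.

Progress:
  pre ⊆ S: {clear(f), handempty, on(f,e)} ⊆ S  — applicable
  S \ del = {ontable(g)}
  ∪ add   = {clear(e), holding(f), ontable(g)}

== RESULT ==
["clear(e)", "holding(f)", "ontable(g)"]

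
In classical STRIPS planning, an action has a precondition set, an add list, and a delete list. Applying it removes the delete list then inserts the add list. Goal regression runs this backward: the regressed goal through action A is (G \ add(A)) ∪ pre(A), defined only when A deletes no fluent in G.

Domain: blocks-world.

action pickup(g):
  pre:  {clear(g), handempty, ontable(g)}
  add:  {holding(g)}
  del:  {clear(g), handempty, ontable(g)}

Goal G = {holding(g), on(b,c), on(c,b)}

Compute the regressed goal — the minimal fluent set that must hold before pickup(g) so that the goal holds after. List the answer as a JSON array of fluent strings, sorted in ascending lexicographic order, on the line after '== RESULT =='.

Regress:
  G ∩ del = {}  (empty — regression defined)
  G \ add = {holding(g), on(b,c), on(c,b)} \ {holding(g)} = {on(b,c), on(c,b)}
  ∪ pre   = {on(b,c), on(c,b)} ∪ {clear(g), handempty, ontable(g)}
          = {clear(g), handempty, on(b,c), on(c,b), ontable(g)}

== RESULT ==
["clear(g)", "handempty", "on(b,c)", "on(c,b)", "ontable(g)"]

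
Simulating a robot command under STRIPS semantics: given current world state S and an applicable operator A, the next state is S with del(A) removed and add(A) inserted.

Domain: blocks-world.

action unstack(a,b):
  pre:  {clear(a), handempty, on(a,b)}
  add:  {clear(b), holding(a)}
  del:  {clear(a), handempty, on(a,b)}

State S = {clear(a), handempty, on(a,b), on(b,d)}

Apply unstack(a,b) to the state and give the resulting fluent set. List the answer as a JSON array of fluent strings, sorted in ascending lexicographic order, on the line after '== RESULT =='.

Compute (S \ del) ∪ add:
  pre ⊆ S: {clear(a), handempty, on(a,b)} ⊆ S  — applicable
  S \ del = {on(b,d)}
  ∪ add   = {clear(b), holding(a), on(b,d)}

== RESULT ==
["clear(b)", "holding(a)", "on(b,d)"]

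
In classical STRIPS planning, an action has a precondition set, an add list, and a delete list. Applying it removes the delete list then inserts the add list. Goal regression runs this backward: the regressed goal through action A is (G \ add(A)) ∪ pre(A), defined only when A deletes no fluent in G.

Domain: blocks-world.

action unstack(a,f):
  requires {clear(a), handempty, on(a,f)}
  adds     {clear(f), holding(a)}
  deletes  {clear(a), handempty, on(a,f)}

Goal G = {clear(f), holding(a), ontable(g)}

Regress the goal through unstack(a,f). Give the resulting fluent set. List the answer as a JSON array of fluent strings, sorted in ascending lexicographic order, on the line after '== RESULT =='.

Regress:
  G ∩ del = {}  (empty — regression defined)
  G \ add = {clear(f), holding(a), ontable(g)} \ {clear(f), holding(a)} = {ontable(g)}
  ∪ pre   = {ontable(g)} ∪ {clear(a), handempty, on(a,f)}
          = {clear(a), handempty, on(a,f), ontable(g)}

== RESULT ==
["clear(a)", "handempty", "on(a,f)", "ontable(g)"]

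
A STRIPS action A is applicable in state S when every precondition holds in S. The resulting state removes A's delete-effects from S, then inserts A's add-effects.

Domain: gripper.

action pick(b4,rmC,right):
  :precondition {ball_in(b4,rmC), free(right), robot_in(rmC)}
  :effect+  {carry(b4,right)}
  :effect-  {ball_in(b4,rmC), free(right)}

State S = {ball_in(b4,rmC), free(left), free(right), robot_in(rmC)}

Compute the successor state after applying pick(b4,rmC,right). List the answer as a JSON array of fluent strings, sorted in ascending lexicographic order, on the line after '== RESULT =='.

Progress:
  pre ⊆ S: {ball_in(b4,rmC), free(right), robot_in(rmC)} ⊆ S  — applicable
  S \ del = {free(left), robot_in(rmC)}
  ∪ add   = {carry(b4,right), free(left), robot_in(rmC)}

== RESULT ==
["carry(b4,right)", "free(left)", "robot_in(rmC)"]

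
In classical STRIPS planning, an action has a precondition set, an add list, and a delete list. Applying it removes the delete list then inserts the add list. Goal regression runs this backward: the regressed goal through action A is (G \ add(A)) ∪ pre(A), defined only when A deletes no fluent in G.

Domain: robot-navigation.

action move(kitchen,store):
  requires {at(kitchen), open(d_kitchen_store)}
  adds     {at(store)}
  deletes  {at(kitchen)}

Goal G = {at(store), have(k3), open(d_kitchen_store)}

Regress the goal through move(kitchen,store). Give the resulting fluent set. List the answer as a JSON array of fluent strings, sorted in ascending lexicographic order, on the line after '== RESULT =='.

Compute (G \ add) ∪ pre:
  G ∩ del = {}  (empty — regression defined)
  G \ add = {at(store), have(k3), open(d_kitchen_store)} \ {at(store)} = {have(k3), open(d_kitchen_store)}
  ∪ pre   = {have(k3), open(d_kitchen_store)} ∪ {at(kitchen), open(d_kitchen_store)}
          = {at(kitchen), have(k3), open(d_kitchen_store)}

== RESULT ==
["at(kitchen)", "have(k3)", "open(d_kitchen_store)"]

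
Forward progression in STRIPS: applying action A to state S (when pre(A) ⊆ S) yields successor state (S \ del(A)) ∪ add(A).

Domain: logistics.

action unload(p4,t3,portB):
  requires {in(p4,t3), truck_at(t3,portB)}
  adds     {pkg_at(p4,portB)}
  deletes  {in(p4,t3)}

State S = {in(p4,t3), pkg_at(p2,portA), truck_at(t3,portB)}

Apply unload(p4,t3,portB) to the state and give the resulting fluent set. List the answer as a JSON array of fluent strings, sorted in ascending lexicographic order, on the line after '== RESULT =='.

Compute (S \ del) ∪ add:
  pre ⊆ S: {in(p4,t3), truck_at(t3,portB)} ⊆ S  — applicable
  S \ del = {pkg_at(p2,portA), truck_at(t3,portB)}
  ∪ add   = {pkg_at(p2,portA), pkg_at(p4,portB), truck_at(t3,portB)}

== RESULT ==
["pkg_at(p2,portA)", "pkg_at(p4,portB)", "truck_at(t3,portB)"]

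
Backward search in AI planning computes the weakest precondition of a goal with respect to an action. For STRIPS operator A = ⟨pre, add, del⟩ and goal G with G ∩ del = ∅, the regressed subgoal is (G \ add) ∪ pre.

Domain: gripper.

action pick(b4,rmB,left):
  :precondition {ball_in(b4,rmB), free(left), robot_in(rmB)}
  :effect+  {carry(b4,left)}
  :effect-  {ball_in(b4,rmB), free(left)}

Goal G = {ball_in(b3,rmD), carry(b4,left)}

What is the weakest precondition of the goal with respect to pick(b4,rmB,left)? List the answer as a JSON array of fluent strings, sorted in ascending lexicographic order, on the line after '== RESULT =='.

Regress:
  G ∩ del = {}  (empty — regression defined)
  G \ add = {ball_in(b3,rmD), carry(b4,left)} \ {carry(b4,left)} = {ball_in(b3,rmD)}
  ∪ pre   = {ball_in(b3,rmD)} ∪ {ball_in(b4,rmB), free(left), robot_in(rmB)}
          = {ball_in(b3,rmD), ball_in(b4,rmB), free(left), robot_in(rmB)}

== RESULT ==
["ball_in(b3,rmD)", "ball_in(b4,rmB)", "free(left)", "robot_in(rmB)"]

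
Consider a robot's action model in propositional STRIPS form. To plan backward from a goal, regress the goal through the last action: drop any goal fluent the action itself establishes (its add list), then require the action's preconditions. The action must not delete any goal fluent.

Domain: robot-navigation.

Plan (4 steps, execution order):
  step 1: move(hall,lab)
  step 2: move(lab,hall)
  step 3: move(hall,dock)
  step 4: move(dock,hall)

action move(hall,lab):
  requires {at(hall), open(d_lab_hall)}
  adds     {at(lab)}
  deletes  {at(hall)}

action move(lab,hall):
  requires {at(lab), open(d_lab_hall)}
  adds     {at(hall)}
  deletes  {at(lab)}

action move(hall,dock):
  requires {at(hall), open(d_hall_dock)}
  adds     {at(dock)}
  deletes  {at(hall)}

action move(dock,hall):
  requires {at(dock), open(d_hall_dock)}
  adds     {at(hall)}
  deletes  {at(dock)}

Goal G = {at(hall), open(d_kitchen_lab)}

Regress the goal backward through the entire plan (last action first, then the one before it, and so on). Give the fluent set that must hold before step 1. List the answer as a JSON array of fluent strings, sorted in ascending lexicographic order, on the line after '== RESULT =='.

Work backward from the goal:
  through step 4 (move(dock,hall)): drop {at(hall)}, keep {open(d_kitchen_lab)}, require {at(dock), open(d_hall_dock)}
    → {at(dock), open(d_hall_dock), open(d_kitchen_lab)}
  through step 3 (move(hall,dock)): drop {at(dock)}, keep {open(d_hall_dock), open(d_kitchen_lab)}, require {at(hall), open(d_hall_dock)}
    → {at(hall), open(d_hall_dock), open(d_kitchen_lab)}
  through step 2 (move(lab,hall)): drop {at(hall)}, keep {open(d_hall_dock), open(d_kitchen_lab)}, require {at(lab), open(d_lab_hall)}
    → {at(lab), open(d_hall_dock), open(d_kitchen_lab), open(d_lab_hall)}
  through step 1 (move(hall,lab)): drop {at(lab)}, keep {open(d_hall_dock), open(d_kitchen_lab), open(d_lab_hall)}, require {at(hall), open(d_lab_hall)}
    → {at(hall), open(d_hall_dock), open(d_kitchen_lab), open(d_lab_hall)}

== RESULT ==
["at(hall)", "open(d_hall_dock)", "open(d_kitchen_lab)", "open(d_lab_hall)"]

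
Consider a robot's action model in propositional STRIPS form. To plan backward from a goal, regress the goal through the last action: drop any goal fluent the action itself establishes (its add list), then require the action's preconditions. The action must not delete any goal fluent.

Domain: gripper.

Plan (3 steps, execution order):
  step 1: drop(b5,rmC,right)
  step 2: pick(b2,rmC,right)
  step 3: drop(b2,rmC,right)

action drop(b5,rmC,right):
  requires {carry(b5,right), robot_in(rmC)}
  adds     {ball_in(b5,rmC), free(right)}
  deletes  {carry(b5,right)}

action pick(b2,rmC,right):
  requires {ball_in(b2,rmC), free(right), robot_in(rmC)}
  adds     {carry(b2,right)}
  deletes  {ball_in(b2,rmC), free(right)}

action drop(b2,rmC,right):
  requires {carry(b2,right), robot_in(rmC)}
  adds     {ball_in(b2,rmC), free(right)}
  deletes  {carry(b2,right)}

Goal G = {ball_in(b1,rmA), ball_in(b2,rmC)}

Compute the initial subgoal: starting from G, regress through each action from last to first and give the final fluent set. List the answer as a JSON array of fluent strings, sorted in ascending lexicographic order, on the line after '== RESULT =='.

Regress step by step:
  through step 3 (drop(b2,rmC,right)): drop {ball_in(b2,rmC)}, keep {ball_in(b1,rmA)}, require {carry(b2,right), robot_in(rmC)}
    → {ball_in(b1,rmA), carry(b2,right), robot_in(rmC)}
  through step 2 (pick(b2,rmC,right)): drop {carry(b2,right)}, keep {ball_in(b1,rmA), robot_in(rmC)}, require {ball_in(b2,rmC), free(right), robot_in(rmC)}
    → {ball_in(b1,rmA), ball_in(b2,rmC), free(right), robot_in(rmC)}
  through step 1 (drop(b5,rmC,right)): drop {free(right)}, keep {ball_in(b1,rmA), ball_in(b2,rmC), robot_in(rmC)}, require {carry(b5,right), robot_in(rmC)}
    → {ball_in(b1,rmA), ball_in(b2,rmC), carry(b5,right), robot_in(rmC)}

== RESULT ==
["ball_in(b1,rmA)", "ball_in(b2,rmC)", "carry(b5,right)", "robot_in(rmC)"]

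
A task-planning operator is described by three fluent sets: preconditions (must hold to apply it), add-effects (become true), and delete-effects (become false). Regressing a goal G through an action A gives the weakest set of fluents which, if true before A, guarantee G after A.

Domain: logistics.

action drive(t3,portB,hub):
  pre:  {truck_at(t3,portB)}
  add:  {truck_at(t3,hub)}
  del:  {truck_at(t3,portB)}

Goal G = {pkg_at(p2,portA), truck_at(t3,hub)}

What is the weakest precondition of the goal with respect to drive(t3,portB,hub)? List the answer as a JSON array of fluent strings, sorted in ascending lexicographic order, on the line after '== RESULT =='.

Regress:
  G ∩ del = {}  (empty — regression defined)
  G \ add = {pkg_at(p2,portA), truck_at(t3,hub)} \ {truck_at(t3,hub)} = {pkg_at(p2,portA)}
  ∪ pre   = {pkg_at(p2,portA)} ∪ {truck_at(t3,portB)}
          = {pkg_at(p2,portA), truck_at(t3,portB)}

== RESULT ==
["pkg_at(p2,portA)", "truck_at(t3,portB)"]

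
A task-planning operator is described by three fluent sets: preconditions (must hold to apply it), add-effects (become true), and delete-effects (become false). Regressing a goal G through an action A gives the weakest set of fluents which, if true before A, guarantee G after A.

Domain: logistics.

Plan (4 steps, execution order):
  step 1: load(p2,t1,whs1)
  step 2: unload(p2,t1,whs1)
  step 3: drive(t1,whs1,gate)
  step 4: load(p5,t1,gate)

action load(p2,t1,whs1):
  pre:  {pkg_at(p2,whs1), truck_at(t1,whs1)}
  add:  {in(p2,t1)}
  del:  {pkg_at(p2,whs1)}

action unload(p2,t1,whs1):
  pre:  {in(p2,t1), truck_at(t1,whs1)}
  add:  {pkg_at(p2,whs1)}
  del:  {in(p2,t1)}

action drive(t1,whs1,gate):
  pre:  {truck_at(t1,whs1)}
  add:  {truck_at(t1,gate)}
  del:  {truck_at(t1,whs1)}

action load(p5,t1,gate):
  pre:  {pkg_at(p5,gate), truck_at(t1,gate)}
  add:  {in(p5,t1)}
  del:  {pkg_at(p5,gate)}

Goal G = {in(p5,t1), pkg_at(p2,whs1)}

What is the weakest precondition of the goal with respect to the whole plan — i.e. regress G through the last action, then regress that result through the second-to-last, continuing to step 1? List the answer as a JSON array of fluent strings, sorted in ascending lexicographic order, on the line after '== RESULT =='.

Work backward from the goal:
  through step 4 (load(p5,t1,gate)): drop {in(p5,t1)}, keep {pkg_at(p2,whs1)}, require {pkg_at(p5,gate), truck_at(t1,gate)}
    → {pkg_at(p2,whs1), pkg_at(p5,gate), truck_at(t1,gate)}
  through step 3 (drive(t1,whs1,gate)): drop {truck_at(t1,gate)}, keep {pkg_at(p2,whs1), pkg_at(p5,gate)}, require {truck_at(t1,whs1)}
    → {pkg_at(p2,whs1), pkg_at(p5,gate), truck_at(t1,whs1)}
  through step 2 (unload(p2,t1,whs1)): drop {pkg_at(p2,whs1)}, keep {pkg_at(p5,gate), truck_at(t1,whs1)}, require {in(p2,t1), truck_at(t1,whs1)}
    → {in(p2,t1), pkg_at(p5,gate), truck_at(t1,whs1)}
  through step 1 (load(p2,t1,whs1)): drop {in(p2,t1)}, keep {pkg_at(p5,gate), truck_at(t1,whs1)}, require {pkg_at(p2,whs1), truck_at(t1,whs1)}
    → {pkg_at(p2,whs1), pkg_at(p5,gate), truck_at(t1,whs1)}

== RESULT ==
["pkg_at(p2,whs1)", "pkg_at(p5,gate)", "truck_at(t1,whs1)"]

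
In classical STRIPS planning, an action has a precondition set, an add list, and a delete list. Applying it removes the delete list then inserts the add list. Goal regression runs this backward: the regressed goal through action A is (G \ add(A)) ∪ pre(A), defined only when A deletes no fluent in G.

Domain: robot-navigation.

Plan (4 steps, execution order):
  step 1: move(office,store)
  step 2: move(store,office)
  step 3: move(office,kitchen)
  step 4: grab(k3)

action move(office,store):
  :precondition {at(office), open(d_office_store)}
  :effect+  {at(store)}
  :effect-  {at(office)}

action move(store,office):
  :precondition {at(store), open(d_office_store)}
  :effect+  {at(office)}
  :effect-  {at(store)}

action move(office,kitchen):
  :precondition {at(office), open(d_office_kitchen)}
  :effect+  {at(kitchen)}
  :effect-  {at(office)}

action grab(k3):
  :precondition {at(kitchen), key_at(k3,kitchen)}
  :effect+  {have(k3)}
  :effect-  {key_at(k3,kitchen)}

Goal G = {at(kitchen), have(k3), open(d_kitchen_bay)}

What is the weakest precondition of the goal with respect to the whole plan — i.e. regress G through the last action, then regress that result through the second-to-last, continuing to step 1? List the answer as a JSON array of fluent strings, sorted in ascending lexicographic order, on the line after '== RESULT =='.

Work backward from the goal:
  through step 4 (grab(k3)): drop {have(k3)}, keep {at(kitchen), open(d_kitchen_bay)}, require {at(kitchen), key_at(k3,kitchen)}
    → {at(kitchen), key_at(k3,kitchen), open(d_kitchen_bay)}
  through step 3 (move(office,kitchen)): drop {at(kitchen)}, keep {key_at(k3,kitchen), open(d_kitchen_bay)}, require {at(office), open(d_office_kitchen)}
    → {at(office), key_at(k3,kitchen), open(d_kitchen_bay), open(d_office_kitchen)}
  through step 2 (move(store,office)): drop {at(office)}, keep {key_at(k3,kitchen), open(d_kitchen_bay), open(d_office_kitchen)}, require {at(store), open(d_office_store)}
    → {at(store), key_at(k3,kitchen), open(d_kitchen_bay), open(d_office_kitchen), open(d_office_store)}
  through step 1 (move(office,store)): drop {at(store)}, keep {key_at(k3,kitchen), open(d_kitchen_bay), open(d_office_kitchen), open(d_office_store)}, require {at(office), open(d_office_store)}
    → {at(office), key_at(k3,kitchen), open(d_kitchen_bay), open(d_office_kitchen), open(d_office_store)}

== RESULT ==
["at(office)", "key_at(k3,kitchen)", "open(d_kitchen_bay)", "open(d_office_kitchen)", "open(d_office_store)"]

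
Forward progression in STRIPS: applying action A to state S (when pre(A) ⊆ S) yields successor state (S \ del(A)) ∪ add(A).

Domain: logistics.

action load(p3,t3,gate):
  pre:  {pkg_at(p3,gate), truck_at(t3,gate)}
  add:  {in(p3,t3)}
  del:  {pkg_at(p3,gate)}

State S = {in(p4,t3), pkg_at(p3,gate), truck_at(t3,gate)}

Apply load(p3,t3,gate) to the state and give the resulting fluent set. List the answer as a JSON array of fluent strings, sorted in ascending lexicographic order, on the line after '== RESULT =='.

Compute (S \ del) ∪ add:
  pre ⊆ S: {pkg_at(p3,gate), truck_at(t3,gate)} ⊆ S  — applicable
  S \ del = {in(p4,t3), truck_at(t3,gate)}
  ∪ add   = {in(p3,t3), in(p4,t3), truck_at(t3,gate)}

== RESULT ==
["in(p3,t3)", "in(p4,t3)", "truck_at(t3,gate)"]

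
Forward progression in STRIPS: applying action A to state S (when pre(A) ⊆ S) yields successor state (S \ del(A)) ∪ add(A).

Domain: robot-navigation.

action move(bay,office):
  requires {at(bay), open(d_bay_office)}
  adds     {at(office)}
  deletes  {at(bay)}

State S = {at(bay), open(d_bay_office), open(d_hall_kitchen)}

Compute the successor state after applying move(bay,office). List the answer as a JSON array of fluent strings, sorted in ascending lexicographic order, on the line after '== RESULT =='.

Progress:
  pre ⊆ S: {at(bay), open(d_bay_office)} ⊆ S  — applicable
  S \ del = {open(d_bay_office), open(d_hall_kitchen)}
  ∪ add   = {at(office), open(d_bay_office), open(d_hall_kitchen)}

== RESULT ==
["at(office)", "open(d_bay_office)", "open(d_hall_kitchen)"]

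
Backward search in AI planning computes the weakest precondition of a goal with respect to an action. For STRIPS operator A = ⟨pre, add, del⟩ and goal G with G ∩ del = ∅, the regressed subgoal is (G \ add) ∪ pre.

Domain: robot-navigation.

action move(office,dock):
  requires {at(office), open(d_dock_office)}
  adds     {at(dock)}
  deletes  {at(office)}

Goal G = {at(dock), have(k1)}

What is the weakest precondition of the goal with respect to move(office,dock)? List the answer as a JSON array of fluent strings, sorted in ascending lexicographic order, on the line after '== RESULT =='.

Compute (G \ add) ∪ pre:
  G ∩ del = {}  (empty — regression defined)
  G \ add = {at(dock), have(k1)} \ {at(dock)} = {have(k1)}
  ∪ pre   = {have(k1)} ∪ {at(office), open(d_dock_office)}
          = {at(office), have(k1), open(d_dock_office)}

== RESULT ==
["at(office)", "have(k1)", "open(d_dock_office)"]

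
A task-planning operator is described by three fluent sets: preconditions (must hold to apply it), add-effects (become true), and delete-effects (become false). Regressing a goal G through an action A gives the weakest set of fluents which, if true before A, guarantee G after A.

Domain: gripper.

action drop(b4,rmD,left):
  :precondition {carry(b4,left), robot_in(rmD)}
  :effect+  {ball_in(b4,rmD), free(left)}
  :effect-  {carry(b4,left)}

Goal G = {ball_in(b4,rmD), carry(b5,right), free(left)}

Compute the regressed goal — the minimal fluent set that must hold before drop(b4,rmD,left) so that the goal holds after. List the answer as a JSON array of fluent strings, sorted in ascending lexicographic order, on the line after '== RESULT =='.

Compute (G \ add) ∪ pre:
  G ∩ del = {}  (empty — regression defined)
  G \ add = {ball_in(b4,rmD), carry(b5,right), free(left)} \ {ball_in(b4,rmD), free(left)} = {carry(b5,right)}
  ∪ pre   = {carry(b5,right)} ∪ {carry(b4,left), robot_in(rmD)}
          = {carry(b4,left), carry(b5,right), robot_in(rmD)}

== RESULT ==
["carry(b4,left)", "carry(b5,right)", "robot_in(rmD)"]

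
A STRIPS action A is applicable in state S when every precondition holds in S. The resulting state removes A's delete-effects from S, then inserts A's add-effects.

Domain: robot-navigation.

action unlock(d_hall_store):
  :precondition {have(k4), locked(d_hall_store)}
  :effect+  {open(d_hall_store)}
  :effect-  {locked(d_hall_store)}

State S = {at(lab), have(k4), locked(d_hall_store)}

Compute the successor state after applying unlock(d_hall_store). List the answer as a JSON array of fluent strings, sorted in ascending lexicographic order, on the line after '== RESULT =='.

Compute (S \ del) ∪ add:
  pre ⊆ S: {have(k4), locked(d_hall_store)} ⊆ S  — applicable
  S \ del = {at(lab), have(k4)}
  ∪ add   = {at(lab), have(k4), open(d_hall_store)}

== RESULT ==
["at(lab)", "have(k4)", "open(d_hall_store)"]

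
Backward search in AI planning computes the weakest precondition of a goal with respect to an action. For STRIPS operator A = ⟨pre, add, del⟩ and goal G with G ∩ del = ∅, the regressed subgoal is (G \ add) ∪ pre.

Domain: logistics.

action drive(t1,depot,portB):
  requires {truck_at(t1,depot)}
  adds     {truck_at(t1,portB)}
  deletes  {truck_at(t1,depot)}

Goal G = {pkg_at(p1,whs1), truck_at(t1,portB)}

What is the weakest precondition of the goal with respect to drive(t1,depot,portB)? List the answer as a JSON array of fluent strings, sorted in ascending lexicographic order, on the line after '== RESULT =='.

Regress:
  G ∩ del = {}  (empty — regression defined)
  G \ add = {pkg_at(p1,whs1), truck_at(t1,portB)} \ {truck_at(t1,portB)} = {pkg_at(p1,whs1)}
  ∪ pre   = {pkg_at(p1,whs1)} ∪ {truck_at(t1,depot)}
          = {pkg_at(p1,whs1), truck_at(t1,depot)}

== RESULT ==
["pkg_at(p1,whs1)", "truck_at(t1,depot)"]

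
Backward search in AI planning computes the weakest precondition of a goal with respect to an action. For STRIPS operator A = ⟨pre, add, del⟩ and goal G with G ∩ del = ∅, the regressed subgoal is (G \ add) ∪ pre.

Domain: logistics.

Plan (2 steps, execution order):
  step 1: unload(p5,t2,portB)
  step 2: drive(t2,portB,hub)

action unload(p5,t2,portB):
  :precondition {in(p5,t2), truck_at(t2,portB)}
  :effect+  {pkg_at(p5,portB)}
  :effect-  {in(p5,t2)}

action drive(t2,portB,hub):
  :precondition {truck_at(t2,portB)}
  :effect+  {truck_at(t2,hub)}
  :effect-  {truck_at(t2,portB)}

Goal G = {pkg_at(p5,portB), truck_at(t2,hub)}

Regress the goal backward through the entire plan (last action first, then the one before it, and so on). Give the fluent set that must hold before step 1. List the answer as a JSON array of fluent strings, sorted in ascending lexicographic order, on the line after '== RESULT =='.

Work backward from the goal:
  through step 2 (drive(t2,portB,hub)): drop {truck_at(t2,hub)}, keep {pkg_at(p5,portB)}, require {truck_at(t2,portB)}
    → {pkg_at(p5,portB), truck_at(t2,portB)}
  through step 1 (unload(p5,t2,portB)): drop {pkg_at(p5,portB)}, keep {truck_at(t2,portB)}, require {in(p5,t2), truck_at(t2,portB)}
    → {in(p5,t2), truck_at(t2,portB)}

== RESULT ==
["in(p5,t2)", "truck_at(t2,portB)"]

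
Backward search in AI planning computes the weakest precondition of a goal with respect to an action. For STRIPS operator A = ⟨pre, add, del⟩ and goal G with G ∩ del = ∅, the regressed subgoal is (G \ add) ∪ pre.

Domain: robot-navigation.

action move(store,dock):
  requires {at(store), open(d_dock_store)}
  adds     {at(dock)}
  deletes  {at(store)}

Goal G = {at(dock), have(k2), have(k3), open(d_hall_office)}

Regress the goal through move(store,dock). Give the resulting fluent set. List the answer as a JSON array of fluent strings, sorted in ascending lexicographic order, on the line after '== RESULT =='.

Compute (G \ add) ∪ pre:
  G ∩ del = {}  (empty — regression defined)
  G \ add = {at(dock), have(k2), have(k3), open(d_hall_office)} \ {at(dock)} = {have(k2), have(k3), open(d_hall_office)}
  ∪ pre   = {have(k2), have(k3), open(d_hall_office)} ∪ {at(store), open(d_dock_store)}
          = {at(store), have(k2), have(k3), open(d_dock_store), open(d_hall_office)}

== RESULT ==
["at(store)", "have(k2)", "have(k3)", "open(d_dock_store)", "open(d_hall_office)"]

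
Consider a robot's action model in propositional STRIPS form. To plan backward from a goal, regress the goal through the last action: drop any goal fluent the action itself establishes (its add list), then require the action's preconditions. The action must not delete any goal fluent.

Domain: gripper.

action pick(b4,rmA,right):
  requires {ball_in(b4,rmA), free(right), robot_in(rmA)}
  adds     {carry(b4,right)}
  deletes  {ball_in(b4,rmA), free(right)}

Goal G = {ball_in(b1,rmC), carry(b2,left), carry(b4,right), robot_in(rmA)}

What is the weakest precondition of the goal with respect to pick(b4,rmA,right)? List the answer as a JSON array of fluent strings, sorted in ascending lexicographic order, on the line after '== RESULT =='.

Compute (G \ add) ∪ pre:
  G ∩ del = {}  (empty — regression defined)
  G \ add = {ball_in(b1,rmC), carry(b2,left), carry(b4,right), robot_in(rmA)} \ {carry(b4,right)} = {ball_in(b1,rmC), carry(b2,left), robot_in(rmA)}
  ∪ pre   = {ball_in(b1,rmC), carry(b2,left), robot_in(rmA)} ∪ {ball_in(b4,rmA), free(right), robot_in(rmA)}
          = {ball_in(b1,rmC), ball_in(b4,rmA), carry(b2,left), free(right), robot_in(rmA)}

== RESULT ==
["ball_in(b1,rmC)", "ball_in(b4,rmA)", "carry(b2,left)", "free(right)", "robot_in(rmA)"]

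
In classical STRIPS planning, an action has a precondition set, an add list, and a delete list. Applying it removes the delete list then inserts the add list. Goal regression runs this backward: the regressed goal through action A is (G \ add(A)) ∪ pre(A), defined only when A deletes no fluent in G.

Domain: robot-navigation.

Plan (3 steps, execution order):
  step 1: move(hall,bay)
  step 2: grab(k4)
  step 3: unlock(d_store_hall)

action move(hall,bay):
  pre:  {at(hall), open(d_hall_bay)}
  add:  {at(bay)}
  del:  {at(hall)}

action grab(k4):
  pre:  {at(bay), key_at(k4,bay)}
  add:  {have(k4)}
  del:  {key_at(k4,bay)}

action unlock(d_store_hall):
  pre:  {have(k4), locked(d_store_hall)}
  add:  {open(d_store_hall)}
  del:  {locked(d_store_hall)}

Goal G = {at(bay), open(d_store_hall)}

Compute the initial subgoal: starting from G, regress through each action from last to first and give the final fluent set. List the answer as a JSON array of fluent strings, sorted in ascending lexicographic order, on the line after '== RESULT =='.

Work backward from the goal:
  through step 3 (unlock(d_store_hall)): drop {open(d_store_hall)}, keep {at(bay)}, require {have(k4), locked(d_store_hall)}
    → {at(bay), have(k4), locked(d_store_hall)}
  through step 2 (grab(k4)): drop {have(k4)}, keep {at(bay), locked(d_store_hall)}, require {at(bay), key_at(k4,bay)}
    → {at(bay), key_at(k4,bay), locked(d_store_hall)}
  through step 1 (move(hall,bay)): drop {at(bay)}, keep {key_at(k4,bay), locked(d_store_hall)}, require {at(hall), open(d_hall_bay)}
    → {at(hall), key_at(k4,bay), locked(d_store_hall), open(d_hall_bay)}

== RESULT ==
["at(hall)", "key_at(k4,bay)", "locked(d_store_hall)", "open(d_hall_bay)"]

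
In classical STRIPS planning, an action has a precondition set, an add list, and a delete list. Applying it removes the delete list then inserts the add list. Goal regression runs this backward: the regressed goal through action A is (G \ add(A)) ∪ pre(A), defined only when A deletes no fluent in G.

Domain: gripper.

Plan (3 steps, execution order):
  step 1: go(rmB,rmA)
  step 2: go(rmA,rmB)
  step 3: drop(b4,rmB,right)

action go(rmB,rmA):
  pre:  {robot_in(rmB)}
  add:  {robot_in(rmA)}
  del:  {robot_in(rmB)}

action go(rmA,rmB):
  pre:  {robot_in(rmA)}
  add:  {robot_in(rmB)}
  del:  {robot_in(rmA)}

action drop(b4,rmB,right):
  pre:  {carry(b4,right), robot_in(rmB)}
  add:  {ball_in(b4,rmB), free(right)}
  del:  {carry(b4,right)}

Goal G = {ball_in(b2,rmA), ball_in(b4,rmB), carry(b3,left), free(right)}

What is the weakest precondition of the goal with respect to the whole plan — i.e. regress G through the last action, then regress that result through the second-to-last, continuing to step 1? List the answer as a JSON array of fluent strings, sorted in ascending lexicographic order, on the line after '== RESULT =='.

Work backward from the goal:
  through step 3 (drop(b4,rmB,right)): drop {ball_in(b4,rmB), free(right)}, keep {ball_in(b2,rmA), carry(b3,left)}, require {carry(b4,right), robot_in(rmB)}
    → {ball_in(b2,rmA), carry(b3,left), carry(b4,right), robot_in(rmB)}
  through step 2 (go(rmA,rmB)): drop {robot_in(rmB)}, keep {ball_in(b2,rmA), carry(b3,left), carry(b4,right)}, require {robot_in(rmA)}
    → {ball_in(b2,rmA), carry(b3,left), carry(b4,right), robot_in(rmA)}
  through step 1 (go(rmB,rmA)): drop {robot_in(rmA)}, keep {ball_in(b2,rmA), carry(b3,left), carry(b4,right)}, require {robot_in(rmB)}
    → {ball_in(b2,rmA), carry(b3,left), carry(b4,right), robot_in(rmB)}

== RESULT ==
["ball_in(b2,rmA)", "carry(b3,left)", "carry(b4,right)", "robot_in(rmB)"]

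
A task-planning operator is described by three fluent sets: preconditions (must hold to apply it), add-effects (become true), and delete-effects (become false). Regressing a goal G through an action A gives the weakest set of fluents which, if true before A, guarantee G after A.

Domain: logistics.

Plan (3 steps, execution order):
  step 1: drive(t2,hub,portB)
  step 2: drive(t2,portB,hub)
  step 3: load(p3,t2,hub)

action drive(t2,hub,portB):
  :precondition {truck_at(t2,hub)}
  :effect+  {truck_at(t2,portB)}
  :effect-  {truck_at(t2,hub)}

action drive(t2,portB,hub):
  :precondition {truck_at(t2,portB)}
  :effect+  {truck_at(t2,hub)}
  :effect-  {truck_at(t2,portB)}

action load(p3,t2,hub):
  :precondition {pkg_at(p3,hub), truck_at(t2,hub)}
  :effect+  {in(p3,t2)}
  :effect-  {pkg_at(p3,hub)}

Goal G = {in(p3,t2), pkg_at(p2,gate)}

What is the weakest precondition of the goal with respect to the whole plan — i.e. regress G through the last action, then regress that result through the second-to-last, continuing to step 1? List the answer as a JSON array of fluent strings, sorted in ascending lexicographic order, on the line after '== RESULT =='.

Regress step by step:
  through step 3 (load(p3,t2,hub)): drop {in(p3,t2)}, keep {pkg_at(p2,gate)}, require {pkg_at(p3,hub), truck_at(t2,hub)}
    → {pkg_at(p2,gate), pkg_at(p3,hub), truck_at(t2,hub)}
  through step 2 (drive(t2,portB,hub)): drop {truck_at(t2,hub)}, keep {pkg_at(p2,gate), pkg_at(p3,hub)}, require {truck_at(t2,portB)}
    → {pkg_at(p2,gate), pkg_at(p3,hub), truck_at(t2,portB)}
  through step 1 (drive(t2,hub,portB)): drop {truck_at(t2,portB)}, keep {pkg_at(p2,gate), pkg_at(p3,hub)}, require {truck_at(t2,hub)}
    → {pkg_at(p2,gate), pkg_at(p3,hub), truck_at(t2,hub)}

== RESULT ==
["pkg_at(p2,gate)", "pkg_at(p3,hub)", "truck_at(t2,hub)"]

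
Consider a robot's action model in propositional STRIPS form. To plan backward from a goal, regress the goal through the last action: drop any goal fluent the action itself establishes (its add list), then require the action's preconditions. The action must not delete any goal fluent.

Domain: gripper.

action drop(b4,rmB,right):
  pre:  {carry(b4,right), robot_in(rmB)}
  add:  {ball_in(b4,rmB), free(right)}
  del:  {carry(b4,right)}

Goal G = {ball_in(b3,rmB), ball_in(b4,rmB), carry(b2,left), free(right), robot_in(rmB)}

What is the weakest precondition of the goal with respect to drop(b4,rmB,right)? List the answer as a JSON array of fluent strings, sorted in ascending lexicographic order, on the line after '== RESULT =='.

Compute (G \ add) ∪ pre:
  G ∩ del = {}  (empty — regression defined)
  G \ add = {ball_in(b3,rmB), ball_in(b4,rmB), carry(b2,left), free(right), robot_in(rmB)} \ {ball_in(b4,rmB), free(right)} = {ball_in(b3,rmB), carry(b2,left), robot_in(rmB)}
  ∪ pre   = {ball_in(b3,rmB), carry(b2,left), robot_in(rmB)} ∪ {carry(b4,right), robot_in(rmB)}
          = {ball_in(b3,rmB), carry(b2,left), carry(b4,right), robot_in(rmB)}

== RESULT ==
["ball_in(b3,rmB)", "carry(b2,left)", "carry(b4,right)", "robot_in(rmB)"]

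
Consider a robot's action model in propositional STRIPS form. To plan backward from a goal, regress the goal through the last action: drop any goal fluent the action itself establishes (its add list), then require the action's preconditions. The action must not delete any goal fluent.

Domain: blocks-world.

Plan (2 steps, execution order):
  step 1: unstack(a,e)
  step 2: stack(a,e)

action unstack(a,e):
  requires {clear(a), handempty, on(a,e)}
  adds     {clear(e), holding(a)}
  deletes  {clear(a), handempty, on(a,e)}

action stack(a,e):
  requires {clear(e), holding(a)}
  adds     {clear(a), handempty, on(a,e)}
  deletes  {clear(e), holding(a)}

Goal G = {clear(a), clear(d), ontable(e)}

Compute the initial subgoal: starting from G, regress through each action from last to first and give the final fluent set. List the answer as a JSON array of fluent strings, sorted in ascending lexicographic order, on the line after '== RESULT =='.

Regress step by step:
  through step 2 (stack(a,e)): drop {clear(a)}, keep {clear(d), ontable(e)}, require {clear(e), holding(a)}
    → {clear(d), clear(e), holding(a), ontable(e)}
  through step 1 (unstack(a,e)): drop {clear(e), holding(a)}, keep {clear(d), ontable(e)}, require {clear(a), handempty, on(a,e)}
    → {clear(a), clear(d), handempty, on(a,e), ontable(e)}

== RESULT ==
["clear(a)", "clear(d)", "handempty", "on(a,e)", "ontable(e)"]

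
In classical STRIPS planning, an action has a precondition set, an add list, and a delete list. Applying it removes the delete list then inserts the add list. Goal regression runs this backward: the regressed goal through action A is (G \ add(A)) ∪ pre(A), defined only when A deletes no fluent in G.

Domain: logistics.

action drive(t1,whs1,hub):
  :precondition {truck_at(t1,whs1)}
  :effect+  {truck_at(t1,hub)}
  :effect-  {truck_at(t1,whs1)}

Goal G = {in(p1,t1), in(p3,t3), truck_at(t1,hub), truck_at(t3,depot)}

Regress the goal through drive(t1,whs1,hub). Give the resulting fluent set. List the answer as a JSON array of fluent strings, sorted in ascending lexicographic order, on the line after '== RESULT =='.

Regress:
  G ∩ del = {}  (empty — regression defined)
  G \ add = {in(p1,t1), in(p3,t3), truck_at(t1,hub), truck_at(t3,depot)} \ {truck_at(t1,hub)} = {in(p1,t1), in(p3,t3), truck_at(t3,depot)}
  ∪ pre   = {in(p1,t1), in(p3,t3), truck_at(t3,depot)} ∪ {truck_at(t1,whs1)}
          = {in(p1,t1), in(p3,t3), truck_at(t1,whs1), truck_at(t3,depot)}

== RESULT ==
["in(p1,t1)", "in(p3,t3)", "truck_at(t1,whs1)", "truck_at(t3,depot)"]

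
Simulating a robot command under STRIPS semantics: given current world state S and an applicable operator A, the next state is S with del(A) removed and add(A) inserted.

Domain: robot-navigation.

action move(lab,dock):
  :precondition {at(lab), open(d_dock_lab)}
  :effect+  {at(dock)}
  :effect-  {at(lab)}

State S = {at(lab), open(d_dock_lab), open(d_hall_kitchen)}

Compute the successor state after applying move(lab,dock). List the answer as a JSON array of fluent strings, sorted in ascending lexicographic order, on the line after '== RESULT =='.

Compute (S \ del) ∪ add:
  pre ⊆ S: {at(lab), open(d_dock_lab)} ⊆ S  — applicable
  S \ del = {open(d_dock_lab), open(d_hall_kitchen)}
  ∪ add   = {at(dock), open(d_dock_lab), open(d_hall_kitchen)}

== RESULT ==
["at(dock)", "open(d_dock_lab)", "open(d_hall_kitchen)"]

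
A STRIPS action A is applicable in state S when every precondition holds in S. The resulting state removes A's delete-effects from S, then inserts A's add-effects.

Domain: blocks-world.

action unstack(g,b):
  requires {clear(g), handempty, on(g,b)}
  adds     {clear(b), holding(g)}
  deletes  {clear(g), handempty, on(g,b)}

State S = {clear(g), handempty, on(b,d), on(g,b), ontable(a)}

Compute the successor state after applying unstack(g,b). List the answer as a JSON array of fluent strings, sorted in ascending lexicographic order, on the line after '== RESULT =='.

Progress:
  pre ⊆ S: {clear(g), handempty, on(g,b)} ⊆ S  — applicable
  S \ del = {on(b,d), ontable(a)}
  ∪ add   = {clear(b), holding(g), on(b,d), ontable(a)}

== RESULT ==
["clear(b)", "holding(g)", "on(b,d)", "ontable(a)"]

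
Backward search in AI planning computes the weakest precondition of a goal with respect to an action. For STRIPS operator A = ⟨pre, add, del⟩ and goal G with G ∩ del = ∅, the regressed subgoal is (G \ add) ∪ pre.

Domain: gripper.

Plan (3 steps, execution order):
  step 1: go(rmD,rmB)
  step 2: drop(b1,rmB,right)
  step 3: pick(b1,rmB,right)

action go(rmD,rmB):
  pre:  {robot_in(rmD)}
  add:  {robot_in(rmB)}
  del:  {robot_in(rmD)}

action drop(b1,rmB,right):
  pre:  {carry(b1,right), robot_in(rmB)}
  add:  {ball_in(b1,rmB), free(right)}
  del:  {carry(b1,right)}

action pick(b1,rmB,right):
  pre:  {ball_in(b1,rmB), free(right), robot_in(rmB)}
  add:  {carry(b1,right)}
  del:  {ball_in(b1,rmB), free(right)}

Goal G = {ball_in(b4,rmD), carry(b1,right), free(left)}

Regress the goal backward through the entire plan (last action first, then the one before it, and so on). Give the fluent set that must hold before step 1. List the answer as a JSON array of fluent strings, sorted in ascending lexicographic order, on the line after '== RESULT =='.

Regress step by step:
  through step 3 (pick(b1,rmB,right)): drop {carry(b1,right)}, keep {ball_in(b4,rmD), free(left)}, require {ball_in(b1,rmB), free(right), robot_in(rmB)}
    → {ball_in(b1,rmB), ball_in(b4,rmD), free(left), free(right), robot_in(rmB)}
  through step 2 (drop(b1,rmB,right)): drop {ball_in(b1,rmB), free(right)}, keep {ball_in(b4,rmD), free(left), robot_in(rmB)}, require {carry(b1,right), robot_in(rmB)}
    → {ball_in(b4,rmD), carry(b1,right), free(left), robot_in(rmB)}
  through step 1 (go(rmD,rmB)): drop {robot_in(rmB)}, keep {ball_in(b4,rmD), carry(b1,right), free(left)}, require {robot_in(rmD)}
    → {ball_in(b4,rmD), carry(b1,right), free(left), robot_in(rmD)}

== RESULT ==
["ball_in(b4,rmD)", "carry(b1,right)", "free(left)", "robot_in(rmD)"]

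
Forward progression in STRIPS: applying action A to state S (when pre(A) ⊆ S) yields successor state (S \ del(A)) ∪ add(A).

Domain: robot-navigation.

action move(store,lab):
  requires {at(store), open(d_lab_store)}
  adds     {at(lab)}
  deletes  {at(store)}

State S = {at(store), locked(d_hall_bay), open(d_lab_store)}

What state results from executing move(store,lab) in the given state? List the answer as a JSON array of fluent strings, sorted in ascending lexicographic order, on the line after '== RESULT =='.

Compute (S \ del) ∪ add:
  pre ⊆ S: {at(store), open(d_lab_store)} ⊆ S  — applicable
  S \ del = {locked(d_hall_bay), open(d_lab_store)}
  ∪ add   = {at(lab), locked(d_hall_bay), open(d_lab_store)}

== RESULT ==
["at(lab)", "locked(d_hall_bay)", "open(d_lab_store)"]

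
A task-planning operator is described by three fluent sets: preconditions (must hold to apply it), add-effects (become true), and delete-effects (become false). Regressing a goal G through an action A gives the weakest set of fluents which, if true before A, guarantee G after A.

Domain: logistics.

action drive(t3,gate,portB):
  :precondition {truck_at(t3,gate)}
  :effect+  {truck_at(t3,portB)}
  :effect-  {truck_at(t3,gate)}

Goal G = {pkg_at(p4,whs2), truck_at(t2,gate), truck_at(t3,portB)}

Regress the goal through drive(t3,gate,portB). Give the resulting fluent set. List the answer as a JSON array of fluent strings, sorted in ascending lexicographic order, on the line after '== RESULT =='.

Regress:
  G ∩ del = {}  (empty — regression defined)
  G \ add = {pkg_at(p4,whs2), truck_at(t2,gate), truck_at(t3,portB)} \ {truck_at(t3,portB)} = {pkg_at(p4,whs2), truck_at(t2,gate)}
  ∪ pre   = {pkg_at(p4,whs2), truck_at(t2,gate)} ∪ {truck_at(t3,gate)}
          = {pkg_at(p4,whs2), truck_at(t2,gate), truck_at(t3,gate)}

== RESULT ==
["pkg_at(p4,whs2)", "truck_at(t2,gate)", "truck_at(t3,gate)"]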